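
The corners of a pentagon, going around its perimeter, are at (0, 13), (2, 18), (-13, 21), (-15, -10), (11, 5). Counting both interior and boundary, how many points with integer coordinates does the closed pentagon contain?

Using the shoelace formula, 2A = |[0·18 − 2·13] + [2·21 − (-13)·18] + [(-13)·(-10) − (-15)·21] + [(-15)·5 − 11·(-10)] + [11·13 − 0·5]| = 873, so the area is 873/2.
Summing gcd(|Δx|,|Δy|) over the edges gives the boundary count: gcd(2,5) + gcd(15,3) + gcd(2,31) + gcd(26,15) + gcd(11,8) = 1+3+1+1+1 = 7.
Pick's theorem gives I = A − B/2 + 1 = 873/2 − 7/2 + 1 = 434, so the closed region contains I + B = 434 + 7 = 441 lattice points.

441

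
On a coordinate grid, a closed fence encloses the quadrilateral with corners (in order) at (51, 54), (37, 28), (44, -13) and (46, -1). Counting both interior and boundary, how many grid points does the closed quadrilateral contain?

409

By the shoelace formula, twice the signed area is |[51·28 − 37·54] + [37·(-13) − 44·28] + [44·(-1) − 46·(-13)] + [46·54 − 51·(-1)]| = 806, so the area is 403.
The number of boundary lattice points is Σ gcd(|Δx|,|Δy|) = gcd(14,26) + gcd(7,41) + gcd(2,12) + gcd(5,55) = 2+1+2+5 = 10.
Pick's theorem gives I = A − B/2 + 1 = 403 − 10/2 + 1 = 399, so the closed region contains I + B = 399 + 10 = 409 lattice points.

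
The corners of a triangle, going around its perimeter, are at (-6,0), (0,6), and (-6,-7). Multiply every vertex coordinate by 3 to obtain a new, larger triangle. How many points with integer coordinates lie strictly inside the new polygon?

By the shoelace formula, twice the signed area is |((-6)·6 − 0·0) + (0·(-7) − (-6)·6) + ((-6)·0 − (-6)·(-7))| = 42, so the area is 21.
Summing gcd(|Δx|,|Δy|) over the edges gives the boundary count: gcd(6,6) + gcd(6,13) + gcd(0,7) = 6+1+7 = 14.
Scaling by 3 multiplies the area by 3² = 9 (so the new area is 189) and multiplies the boundary lattice-point count by 3, giving 42.
By Pick's theorem, the interior count of the dilated polygon is 189 − 42/2 + 1 = 169.

169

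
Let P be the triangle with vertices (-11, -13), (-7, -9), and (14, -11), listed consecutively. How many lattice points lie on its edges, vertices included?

6

The number of boundary lattice points is Σ gcd(|Δx|,|Δy|) = gcd(4,4) + gcd(21,2) + gcd(25,2) = 4+1+1 = 6.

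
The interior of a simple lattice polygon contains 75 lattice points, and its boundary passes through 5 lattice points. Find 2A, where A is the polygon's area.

Pick's theorem states A = I + B/2 − 1, so A = 75 + 5/2 − 1 = 153/2.
Hence 2A = 153.

153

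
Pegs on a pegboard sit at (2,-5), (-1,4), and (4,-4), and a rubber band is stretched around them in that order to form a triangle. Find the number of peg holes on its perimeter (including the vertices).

5

Summing gcd(|Δx|,|Δy|) over the edges gives the boundary count: gcd(3,9) + gcd(5,8) + gcd(2,1) = 3+1+1 = 5.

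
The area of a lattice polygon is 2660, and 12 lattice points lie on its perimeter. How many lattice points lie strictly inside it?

Pick's theorem A = I + B/2 − 1 rearranges to I = A − B/2 + 1 = 2660 − 12/2 + 1 = 2655.

2655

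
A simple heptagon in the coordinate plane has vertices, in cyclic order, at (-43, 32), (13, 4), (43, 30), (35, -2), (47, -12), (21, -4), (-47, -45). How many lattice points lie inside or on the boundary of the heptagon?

Using the shoelace formula, 2A = |((-43)·4 − 13·32) + (13·30 − 43·4) + (43·(-2) − 35·30) + (35·(-12) − 47·(-2)) + (47·(-4) − 21·(-12)) + (21·(-45) − (-47)·(-4)) + ((-47)·32 − (-43)·(-45))| = 6340, so the area is 3170.
The number of boundary lattice points is Σ gcd(|Δx|,|Δy|) = gcd(56,28) + gcd(30,26) + gcd(8,32) + gcd(12,10) + gcd(26,8) + gcd(68,41) + gcd(4,77) = 28+2+8+2+2+1+1 = 44.
Pick's theorem gives I = A − B/2 + 1 = 3170 − 44/2 + 1 = 3149, so the closed region contains I + B = 3149 + 44 = 3193 lattice points.

3193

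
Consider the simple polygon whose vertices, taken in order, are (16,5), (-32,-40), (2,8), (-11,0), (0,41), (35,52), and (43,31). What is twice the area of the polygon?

3886

By the shoelace formula, twice the signed area is |[16·(-40) − (-32)·5] + [(-32)·8 − 2·(-40)] + [2·0 − (-11)·8] + [(-11)·41 − 0·0] + [0·52 − 35·41] + [35·31 − 43·52] + [43·5 − 16·31]| = 3886, so the area is 1943.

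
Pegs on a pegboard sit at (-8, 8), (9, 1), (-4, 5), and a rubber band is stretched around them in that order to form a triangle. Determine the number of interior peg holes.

The shoelace formula gives twice the area as |((-8)·1 − 9·8) + (9·5 − (-4)·1) + ((-4)·8 − (-8)·5)| = 23, so the area is 11.5.
Along each edge there are gcd(|Δx|,|Δy|)+1 lattice points, so counting each shared vertex once the boundary has gcd(17,7) + gcd(13,4) + gcd(4,3) = 1+1+1 = 3.
Pick's theorem gives I = A − B/2 + 1 = 11.5 − 3/2 + 1 = 11.

11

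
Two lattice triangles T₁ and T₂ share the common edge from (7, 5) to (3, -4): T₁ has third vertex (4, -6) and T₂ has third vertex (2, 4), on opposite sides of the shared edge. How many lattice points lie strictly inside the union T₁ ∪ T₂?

The union is the simple quadrilateral with vertices (7, 5), (4, -6), (3, -4), (2, 4) in order.
The shoelace formula gives twice the area as |(7·(-6) − 4·5) + (4·(-4) − 3·(-6)) + (3·4 − 2·(-4)) + (2·5 − 7·4)| = 58, so the area is 29.
Summing gcd(|Δx|,|Δy|) over the edges gives the boundary count: gcd(3,11) + gcd(1,2) + gcd(1,8) + gcd(5,1) = 1+1+1+1 = 4.
By Pick's theorem I = A − B/2 + 1 = 29 − 4/2 + 1 = 28.

28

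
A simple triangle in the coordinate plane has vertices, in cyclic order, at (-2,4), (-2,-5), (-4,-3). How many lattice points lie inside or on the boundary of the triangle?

16

Using the shoelace formula, 2A = |[(-2)·(-5) − (-2)·4] + [(-2)·(-3) − (-4)·(-5)] + [(-4)·4 − (-2)·(-3)]| = 18, so the area is 9.
The number of boundary lattice points is Σ gcd(|Δx|,|Δy|) = gcd(0,9) + gcd(2,2) + gcd(2,7) = 9+2+1 = 12.
Pick's theorem gives I = A − B/2 + 1 = 9 − 12/2 + 1 = 4, so the closed region contains I + B = 4 + 12 = 16 lattice points.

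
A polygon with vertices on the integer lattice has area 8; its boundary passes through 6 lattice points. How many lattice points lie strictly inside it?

From Pick's theorem, I = A − B/2 + 1 = 8 − 6/2 + 1 = 6.

6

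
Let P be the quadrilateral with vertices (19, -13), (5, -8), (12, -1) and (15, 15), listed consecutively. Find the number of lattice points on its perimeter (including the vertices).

Along each edge there are gcd(|Δx|,|Δy|)+1 lattice points, so counting each shared vertex once the boundary has gcd(14,5) + gcd(7,7) + gcd(3,16) + gcd(4,28) = 1+7+1+4 = 13.

13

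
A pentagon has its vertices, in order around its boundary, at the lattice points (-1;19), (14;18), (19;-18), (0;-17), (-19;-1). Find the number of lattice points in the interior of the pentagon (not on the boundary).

941

The shoelace formula gives twice the area as |((-1)·18 − 14·19) + (14·(-18) − 19·18) + (19·(-17) − 0·(-18)) + (0·(-1) − (-19)·(-17)) + ((-19)·19 − (-1)·(-1))| = 1886, so the area is 943.
The number of boundary lattice points is Σ gcd(|Δx|,|Δy|) = gcd(15,1) + gcd(5,36) + gcd(19,1) + gcd(19,16) + gcd(18,20) = 1+1+1+1+2 = 6.
By Pick's theorem A = I + B/2 − 1, so I = 943 − 6/2 + 1 = 941.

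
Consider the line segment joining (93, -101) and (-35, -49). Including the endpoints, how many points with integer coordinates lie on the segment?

5

The number of lattice points on a segment between lattice points is gcd(|Δx|,|Δy|) + 1 = gcd(128,52) + 1 = 4 + 1 = 5.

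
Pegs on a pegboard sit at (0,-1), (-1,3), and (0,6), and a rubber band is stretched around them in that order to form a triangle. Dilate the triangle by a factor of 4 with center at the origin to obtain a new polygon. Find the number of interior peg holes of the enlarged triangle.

39

Using the shoelace formula, 2A = |[0·3 − (-1)·(-1)] + [(-1)·6 − 0·3] + [0·(-1) − 0·6]| = 7, so the area is 7/2.
Summing gcd(|Δx|,|Δy|) over the edges gives the boundary count: gcd(1,4) + gcd(1,3) + gcd(0,7) = 1+1+7 = 9.
Scaling by 4 multiplies the area by 4² = 16 (so the new area is 56) and multiplies the boundary lattice-point count by 4, giving 36.
By Pick's theorem, the interior count of the dilated polygon is 56 − 36/2 + 1 = 39.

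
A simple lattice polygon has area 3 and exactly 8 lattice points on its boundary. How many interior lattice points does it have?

Pick's theorem A = I + B/2 − 1 rearranges to I = A − B/2 + 1 = 3 − 8/2 + 1 = 0.

0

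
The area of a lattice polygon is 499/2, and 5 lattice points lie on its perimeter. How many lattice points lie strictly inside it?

Pick's theorem A = I + B/2 − 1 rearranges to I = A − B/2 + 1 = 499/2 − 5/2 + 1 = 248.

248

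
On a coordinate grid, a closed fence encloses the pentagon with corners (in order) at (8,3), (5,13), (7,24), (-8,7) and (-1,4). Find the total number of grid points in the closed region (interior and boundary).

The shoelace formula gives twice the area as |[8·13 − 5·3] + [5·24 − 7·13] + [7·7 − (-8)·24] + [(-8)·4 − (-1)·7] + [(-1)·3 − 8·4]| = 299, so the area is 149.5.
The number of boundary lattice points is Σ gcd(|Δx|,|Δy|) = gcd(3,10) + gcd(2,11) + gcd(15,17) + gcd(7,3) + gcd(9,1) = 1+1+1+1+1 = 5.
Pick's theorem gives I = A − B/2 + 1 = 149.5 − 5/2 + 1 = 148, so the closed region contains I + B = 148 + 5 = 153 lattice points.

153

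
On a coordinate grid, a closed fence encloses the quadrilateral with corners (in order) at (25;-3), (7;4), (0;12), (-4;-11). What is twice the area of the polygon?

540

Using the shoelace formula, 2A = |(25·4 − 7·(-3)) + (7·12 − 0·4) + (0·(-11) − (-4)·12) + ((-4)·(-3) − 25·(-11))| = 540, so the area is 270.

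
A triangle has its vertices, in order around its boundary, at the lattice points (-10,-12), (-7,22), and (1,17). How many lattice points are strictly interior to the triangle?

Using the shoelace formula, 2A = |((-10)·22 − (-7)·(-12)) + ((-7)·17 − 1·22) + (1·(-12) − (-10)·17)| = 287, so the area is 143.5.
Along each edge there are gcd(|Δx|,|Δy|)+1 lattice points, so counting each shared vertex once the boundary has gcd(3,34) + gcd(8,5) + gcd(11,29) = 1+1+1 = 3.
Pick's theorem gives I = A − B/2 + 1 = 143.5 − 3/2 + 1 = 143.

143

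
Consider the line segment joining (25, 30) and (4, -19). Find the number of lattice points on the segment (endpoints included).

8

The number of lattice points on a segment between lattice points is gcd(|Δx|,|Δy|) + 1 = gcd(21,49) + 1 = 7 + 1 = 8.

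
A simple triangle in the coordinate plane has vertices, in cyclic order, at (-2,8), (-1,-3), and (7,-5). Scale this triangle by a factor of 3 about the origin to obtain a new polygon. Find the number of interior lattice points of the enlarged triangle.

382

Using the shoelace formula, 2A = |((-2)·(-3) − (-1)·8) + ((-1)·(-5) − 7·(-3)) + (7·8 − (-2)·(-5))| = 86, so the area is 43.
Along each edge there are gcd(|Δx|,|Δy|)+1 lattice points, so counting each shared vertex once the boundary has gcd(1,11) + gcd(8,2) + gcd(9,13) = 1+2+1 = 4.
Scaling by 3 multiplies the area by 3² = 9 (so the new area is 387) and multiplies the boundary lattice-point count by 3, giving 12.
By Pick's theorem, the interior count of the dilated polygon is 387 − 12/2 + 1 = 382.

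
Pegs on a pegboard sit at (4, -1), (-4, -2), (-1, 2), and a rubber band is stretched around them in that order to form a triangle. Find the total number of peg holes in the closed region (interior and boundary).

Using the shoelace formula, 2A = |(4·(-2) − (-4)·(-1)) + ((-4)·2 − (-1)·(-2)) + ((-1)·(-1) − 4·2)| = 29, so the area is 29/2.
Along each edge there are gcd(|Δx|,|Δy|)+1 lattice points, so counting each shared vertex once the boundary has gcd(8,1) + gcd(3,4) + gcd(5,3) = 1+1+1 = 3.
Pick's theorem gives I = A − B/2 + 1 = 29/2 − 3/2 + 1 = 14, so the closed region contains I + B = 14 + 3 = 17 lattice points.

17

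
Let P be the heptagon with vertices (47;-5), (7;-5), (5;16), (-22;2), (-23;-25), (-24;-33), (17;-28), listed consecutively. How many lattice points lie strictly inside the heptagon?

1737

By the shoelace formula, twice the signed area is |[47·(-5) − 7·(-5)] + [7·16 − 5·(-5)] + [5·2 − (-22)·16] + [(-22)·(-25) − (-23)·2] + [(-23)·(-33) − (-24)·(-25)] + [(-24)·(-28) − 17·(-33)] + [17·(-5) − 47·(-28)]| = 3518, so the area is 1759.
Summing gcd(|Δx|,|Δy|) over the edges gives the boundary count: gcd(40,0) + gcd(2,21) + gcd(27,14) + gcd(1,27) + gcd(1,8) + gcd(41,5) + gcd(30,23) = 40+1+1+1+1+1+1 = 46.
By Pick's theorem A = I + B/2 − 1, so I = 1759 − 46/2 + 1 = 1737.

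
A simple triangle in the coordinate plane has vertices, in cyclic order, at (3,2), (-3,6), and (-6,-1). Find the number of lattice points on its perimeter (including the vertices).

Along each edge there are gcd(|Δx|,|Δy|)+1 lattice points, so counting each shared vertex once the boundary has gcd(6,4) + gcd(3,7) + gcd(9,3) = 2+1+3 = 6.

6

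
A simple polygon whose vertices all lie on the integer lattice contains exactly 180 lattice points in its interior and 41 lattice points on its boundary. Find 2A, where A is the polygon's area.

By Pick's theorem, A = I + B/2 − 1 = 180 + 41/2 − 1 = 399/2.
Hence 2A = 399.

399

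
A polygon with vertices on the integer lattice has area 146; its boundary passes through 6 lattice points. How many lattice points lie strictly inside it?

Pick's theorem A = I + B/2 − 1 rearranges to I = A − B/2 + 1 = 146 − 6/2 + 1 = 144.

144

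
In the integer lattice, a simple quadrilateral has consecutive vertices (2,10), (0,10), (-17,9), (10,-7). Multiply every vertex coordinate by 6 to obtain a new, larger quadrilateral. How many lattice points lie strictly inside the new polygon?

5980

Using the shoelace formula, 2A = |(2·10 − 0·10) + (0·9 − (-17)·10) + ((-17)·(-7) − 10·9) + (10·10 − 2·(-7))| = 333, so the area is 166.5.
Along each edge there are gcd(|Δx|,|Δy|)+1 lattice points, so counting each shared vertex once the boundary has gcd(2,0) + gcd(17,1) + gcd(27,16) + gcd(8,17) = 2+1+1+1 = 5.
Scaling by 6 multiplies the area by 6² = 36 (so the new area is 5994) and multiplies the boundary lattice-point count by 6, giving 30.
By Pick's theorem, the interior count of the dilated polygon is 5994 − 30/2 + 1 = 5980.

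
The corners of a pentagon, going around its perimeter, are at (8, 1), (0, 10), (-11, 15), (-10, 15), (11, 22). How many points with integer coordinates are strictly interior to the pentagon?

The shoelace formula gives twice the area as |(8·10 − 0·1) + (0·15 − (-11)·10) + ((-11)·15 − (-10)·15) + ((-10)·22 − 11·15) + (11·1 − 8·22)| = 375, so the area is 375/2.
Along each edge there are gcd(|Δx|,|Δy|)+1 lattice points, so counting each shared vertex once the boundary has gcd(8,9) + gcd(11,5) + gcd(1,0) + gcd(21,7) + gcd(3,21) = 1+1+1+7+3 = 13.
By Pick's theorem A = I + B/2 − 1, so I = 375/2 − 13/2 + 1 = 182.

182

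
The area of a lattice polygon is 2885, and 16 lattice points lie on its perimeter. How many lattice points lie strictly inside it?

2878

Pick's theorem A = I + B/2 − 1 rearranges to I = A − B/2 + 1 = 2885 − 16/2 + 1 = 2878.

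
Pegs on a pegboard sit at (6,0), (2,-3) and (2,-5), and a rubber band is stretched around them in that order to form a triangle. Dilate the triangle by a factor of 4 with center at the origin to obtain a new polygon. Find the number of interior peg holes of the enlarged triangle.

By the shoelace formula, twice the signed area is |(6·(-3) − 2·0) + (2·(-5) − 2·(-3)) + (2·0 − 6·(-5))| = 8, so the area is 4.
Along each edge there are gcd(|Δx|,|Δy|)+1 lattice points, so counting each shared vertex once the boundary has gcd(4,3) + gcd(0,2) + gcd(4,5) = 1+2+1 = 4.
Scaling by 4 multiplies the area by 4² = 16 (so the new area is 64) and multiplies the boundary lattice-point count by 4, giving 16.
By Pick's theorem, the interior count of the dilated polygon is 64 − 16/2 + 1 = 57.

57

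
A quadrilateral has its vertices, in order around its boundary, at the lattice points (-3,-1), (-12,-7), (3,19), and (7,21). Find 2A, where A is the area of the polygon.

The shoelace formula gives twice the area as |((-3)·(-7) − (-12)·(-1)) + ((-12)·19 − 3·(-7)) + (3·21 − 7·19) + (7·(-1) − (-3)·21)| = 212, so the area is 106.

212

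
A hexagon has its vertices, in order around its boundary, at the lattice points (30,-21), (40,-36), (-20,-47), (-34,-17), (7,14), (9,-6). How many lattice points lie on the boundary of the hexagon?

14

Along each edge there are gcd(|Δx|,|Δy|)+1 lattice points, so counting each shared vertex once the boundary has gcd(10,15) + gcd(60,11) + gcd(14,30) + gcd(41,31) + gcd(2,20) + gcd(21,15) = 5+1+2+1+2+3 = 14.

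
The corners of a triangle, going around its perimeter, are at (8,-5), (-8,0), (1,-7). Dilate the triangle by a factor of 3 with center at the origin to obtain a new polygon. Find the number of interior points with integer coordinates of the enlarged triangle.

Using the shoelace formula, 2A = |[8·0 − (-8)·(-5)] + [(-8)·(-7) − 1·0] + [1·(-5) − 8·(-7)]| = 67, so the area is 67/2.
Along each edge there are gcd(|Δx|,|Δy|)+1 lattice points, so counting each shared vertex once the boundary has gcd(16,5) + gcd(9,7) + gcd(7,2) = 1+1+1 = 3.
Scaling by 3 multiplies the area by 3² = 9 (so the new area is 301.5) and multiplies the boundary lattice-point count by 3, giving 9.
By Pick's theorem, the interior count of the dilated polygon is 301.5 − 9/2 + 1 = 298.

298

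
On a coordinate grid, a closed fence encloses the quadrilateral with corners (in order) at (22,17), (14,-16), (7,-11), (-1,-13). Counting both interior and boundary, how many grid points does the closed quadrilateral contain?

236

By the shoelace formula, twice the signed area is |(22·(-16) − 14·17) + (14·(-11) − 7·(-16)) + (7·(-13) − (-1)·(-11)) + ((-1)·17 − 22·(-13))| = 465, so the area is 465/2.
The number of boundary lattice points is Σ gcd(|Δx|,|Δy|) = gcd(8,33) + gcd(7,5) + gcd(8,2) + gcd(23,30) = 1+1+2+1 = 5.
Pick's theorem gives I = A − B/2 + 1 = 465/2 − 5/2 + 1 = 231, so the closed region contains I + B = 231 + 5 = 236 lattice points.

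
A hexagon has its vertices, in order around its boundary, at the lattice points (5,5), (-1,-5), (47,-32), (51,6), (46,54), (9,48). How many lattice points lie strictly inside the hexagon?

3079

Using the shoelace formula, 2A = |[5·(-5) − (-1)·5] + [(-1)·(-32) − 47·(-5)] + [47·6 − 51·(-32)] + [51·54 − 46·6] + [46·48 − 9·54] + [9·5 − 5·48]| = 6166, so the area is 3083.
The number of boundary lattice points is Σ gcd(|Δx|,|Δy|) = gcd(6,10) + gcd(48,27) + gcd(4,38) + gcd(5,48) + gcd(37,6) + gcd(4,43) = 2+3+2+1+1+1 = 10.
By Pick's theorem A = I + B/2 − 1, so I = 3083 − 10/2 + 1 = 3079.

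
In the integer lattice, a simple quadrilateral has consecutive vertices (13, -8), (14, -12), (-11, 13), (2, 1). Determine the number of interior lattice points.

The shoelace formula gives twice the area as |(13·(-12) − 14·(-8)) + (14·13 − (-11)·(-12)) + ((-11)·1 − 2·13) + (2·(-8) − 13·1)| = 60, so the area is 30.
Summing gcd(|Δx|,|Δy|) over the edges gives the boundary count: gcd(1,4) + gcd(25,25) + gcd(13,12) + gcd(11,9) = 1+25+1+1 = 28.
Pick's theorem gives I = A − B/2 + 1 = 30 − 28/2 + 1 = 17.

17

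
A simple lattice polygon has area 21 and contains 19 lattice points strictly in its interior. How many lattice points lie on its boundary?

6

Pick's theorem gives A = I + B/2 − 1, so B = 2(A − I + 1) = 2(21 − 19 + 1) = 6.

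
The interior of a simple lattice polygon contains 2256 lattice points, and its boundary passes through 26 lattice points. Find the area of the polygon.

2268

By Pick's theorem, A = I + B/2 − 1 = 2256 + 26/2 − 1 = 2268.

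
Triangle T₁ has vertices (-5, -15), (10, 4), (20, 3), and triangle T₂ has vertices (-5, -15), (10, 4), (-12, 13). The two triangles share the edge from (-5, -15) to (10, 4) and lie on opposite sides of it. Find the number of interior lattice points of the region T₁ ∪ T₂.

The union is the simple quadrilateral with vertices (-5, -15), (20, 3), (10, 4), (-12, 13) in order.
By the shoelace formula, twice the signed area is |[(-5)·3 − 20·(-15)] + [20·4 − 10·3] + [10·13 − (-12)·4] + [(-12)·(-15) − (-5)·13]| = 758, so the area is 379.
The number of boundary lattice points is Σ gcd(|Δx|,|Δy|) = gcd(25,18) + gcd(10,1) + gcd(22,9) + gcd(7,28) = 1+1+1+7 = 10.
By Pick's theorem I = A − B/2 + 1 = 379 − 10/2 + 1 = 375.

375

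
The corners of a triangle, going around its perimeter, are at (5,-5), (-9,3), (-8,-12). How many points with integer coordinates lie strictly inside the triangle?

By the shoelace formula, twice the signed area is |[5·3 − (-9)·(-5)] + [(-9)·(-12) − (-8)·3] + [(-8)·(-5) − 5·(-12)]| = 202, so the area is 101.
Along each edge there are gcd(|Δx|,|Δy|)+1 lattice points, so counting each shared vertex once the boundary has gcd(14,8) + gcd(1,15) + gcd(13,7) = 2+1+1 = 4.
By Pick's theorem A = I + B/2 − 1, so I = 101 − 4/2 + 1 = 100.

100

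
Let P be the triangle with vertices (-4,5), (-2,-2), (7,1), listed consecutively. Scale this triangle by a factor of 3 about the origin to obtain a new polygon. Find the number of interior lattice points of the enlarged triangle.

304

Using the shoelace formula, 2A = |[(-4)·(-2) − (-2)·5] + [(-2)·1 − 7·(-2)] + [7·5 − (-4)·1]| = 69, so the area is 69/2.
Summing gcd(|Δx|,|Δy|) over the edges gives the boundary count: gcd(2,7) + gcd(9,3) + gcd(11,4) = 1+3+1 = 5.
Scaling by 3 multiplies the area by 3² = 9 (so the new area is 621/2) and multiplies the boundary lattice-point count by 3, giving 15.
By Pick's theorem, the interior count of the dilated polygon is 621/2 − 15/2 + 1 = 304.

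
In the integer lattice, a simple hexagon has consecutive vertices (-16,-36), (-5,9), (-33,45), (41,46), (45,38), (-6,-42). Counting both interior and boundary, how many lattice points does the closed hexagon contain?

By the shoelace formula, twice the signed area is |((-16)·9 − (-5)·(-36)) + ((-5)·45 − (-33)·9) + ((-33)·46 − 41·45) + (41·38 − 45·46) + (45·(-42) − (-6)·38) + ((-6)·(-36) − (-16)·(-42))| = 6245, so the area is 3122.5.
Along each edge there are gcd(|Δx|,|Δy|)+1 lattice points, so counting each shared vertex once the boundary has gcd(11,45) + gcd(28,36) + gcd(74,1) + gcd(4,8) + gcd(51,80) + gcd(10,6) = 1+4+1+4+1+2 = 13.
Pick's theorem gives I = A − B/2 + 1 = 3122.5 − 13/2 + 1 = 3117, so the closed region contains I + B = 3117 + 13 = 3130 lattice points.

3130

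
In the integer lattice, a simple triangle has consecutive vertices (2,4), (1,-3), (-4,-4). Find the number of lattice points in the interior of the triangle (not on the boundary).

16

Using the shoelace formula, 2A = |(2·(-3) − 1·4) + (1·(-4) − (-4)·(-3)) + ((-4)·4 − 2·(-4))| = 34, so the area is 17.
The number of boundary lattice points is Σ gcd(|Δx|,|Δy|) = gcd(1,7) + gcd(5,1) + gcd(6,8) = 1+1+2 = 4.
Pick's theorem gives I = A − B/2 + 1 = 17 − 4/2 + 1 = 16.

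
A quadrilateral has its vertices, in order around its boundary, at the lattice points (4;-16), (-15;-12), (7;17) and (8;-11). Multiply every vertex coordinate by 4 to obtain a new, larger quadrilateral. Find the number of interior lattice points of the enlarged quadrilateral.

6041

The shoelace formula gives twice the area as |[4·(-12) − (-15)·(-16)] + [(-15)·17 − 7·(-12)] + [7·(-11) − 8·17] + [8·(-16) − 4·(-11)]| = 756, so the area is 378.
Summing gcd(|Δx|,|Δy|) over the edges gives the boundary count: gcd(19,4) + gcd(22,29) + gcd(1,28) + gcd(4,5) = 1+1+1+1 = 4.
Scaling by 4 multiplies the area by 4² = 16 (so the new area is 6048) and multiplies the boundary lattice-point count by 4, giving 16.
By Pick's theorem, the interior count of the dilated polygon is 6048 − 16/2 + 1 = 6041.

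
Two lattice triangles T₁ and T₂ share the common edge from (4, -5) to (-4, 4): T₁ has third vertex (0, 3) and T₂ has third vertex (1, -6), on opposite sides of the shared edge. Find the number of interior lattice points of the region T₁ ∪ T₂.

27

The union is the simple quadrilateral with vertices (4, -5), (0, 3), (-4, 4), (1, -6) in order.
Using the shoelace formula, 2A = |[4·3 − 0·(-5)] + [0·4 − (-4)·3] + [(-4)·(-6) − 1·4] + [1·(-5) − 4·(-6)]| = 63, so the area is 31.5.
The number of boundary lattice points is Σ gcd(|Δx|,|Δy|) = gcd(4,8) + gcd(4,1) + gcd(5,10) + gcd(3,1) = 4+1+5+1 = 11.
By Pick's theorem I = A − B/2 + 1 = 31.5 − 11/2 + 1 = 27.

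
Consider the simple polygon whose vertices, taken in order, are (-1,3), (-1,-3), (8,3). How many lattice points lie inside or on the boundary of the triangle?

37

Using the shoelace formula, 2A = |[(-1)·(-3) − (-1)·3] + [(-1)·3 − 8·(-3)] + [8·3 − (-1)·3]| = 54, so the area is 27.
Along each edge there are gcd(|Δx|,|Δy|)+1 lattice points, so counting each shared vertex once the boundary has gcd(0,6) + gcd(9,6) + gcd(9,0) = 6+3+9 = 18.
Pick's theorem gives I = A − B/2 + 1 = 27 − 18/2 + 1 = 19, so the closed region contains I + B = 19 + 18 = 37 lattice points.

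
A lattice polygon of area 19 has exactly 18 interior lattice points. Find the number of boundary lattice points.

4

Pick's theorem gives A = I + B/2 − 1, so B = 2(A − I + 1) = 2(19 − 18 + 1) = 4.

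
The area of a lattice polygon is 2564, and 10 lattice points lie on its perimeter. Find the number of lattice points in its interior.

2560

Pick's theorem A = I + B/2 − 1 rearranges to I = A − B/2 + 1 = 2564 − 10/2 + 1 = 2560.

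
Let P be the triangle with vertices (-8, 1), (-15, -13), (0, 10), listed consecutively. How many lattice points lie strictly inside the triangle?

21

Using the shoelace formula, 2A = |[(-8)·(-13) − (-15)·1] + [(-15)·10 − 0·(-13)] + [0·1 − (-8)·10]| = 49, so the area is 49/2.
The number of boundary lattice points is Σ gcd(|Δx|,|Δy|) = gcd(7,14) + gcd(15,23) + gcd(8,9) = 7+1+1 = 9.
Pick's theorem gives I = A − B/2 + 1 = 49/2 − 9/2 + 1 = 21.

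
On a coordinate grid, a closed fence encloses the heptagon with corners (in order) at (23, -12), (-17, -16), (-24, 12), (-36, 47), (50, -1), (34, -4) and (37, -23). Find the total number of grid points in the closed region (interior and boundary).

2452

The shoelace formula gives twice the area as |(23·(-16) − (-17)·(-12)) + ((-17)·12 − (-24)·(-16)) + ((-24)·47 − (-36)·12) + ((-36)·(-1) − 50·47) + (50·(-4) − 34·(-1)) + (34·(-23) − 37·(-4)) + (37·(-12) − 23·(-23))| = 4885, so the area is 4885/2.
The number of boundary lattice points is Σ gcd(|Δx|,|Δy|) = gcd(40,4) + gcd(7,28) + gcd(12,35) + gcd(86,48) + gcd(16,3) + gcd(3,19) + gcd(14,11) = 4+7+1+2+1+1+1 = 17.
Pick's theorem gives I = A − B/2 + 1 = 4885/2 − 17/2 + 1 = 2435, so the closed region contains I + B = 2435 + 17 = 2452 lattice points.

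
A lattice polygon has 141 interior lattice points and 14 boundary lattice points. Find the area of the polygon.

147

By Pick's theorem, A = I + B/2 − 1 = 141 + 14/2 − 1 = 147.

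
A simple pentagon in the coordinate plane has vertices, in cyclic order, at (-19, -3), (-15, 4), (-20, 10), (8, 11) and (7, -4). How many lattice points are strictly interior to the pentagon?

By the shoelace formula, twice the signed area is |[(-19)·4 − (-15)·(-3)] + [(-15)·10 − (-20)·4] + [(-20)·11 − 8·10] + [8·(-4) − 7·11] + [7·(-3) − (-19)·(-4)]| = 697, so the area is 697/2.
Along each edge there are gcd(|Δx|,|Δy|)+1 lattice points, so counting each shared vertex once the boundary has gcd(4,7) + gcd(5,6) + gcd(28,1) + gcd(1,15) + gcd(26,1) = 1+1+1+1+1 = 5.
By Pick's theorem A = I + B/2 − 1, so I = 697/2 − 5/2 + 1 = 347.

347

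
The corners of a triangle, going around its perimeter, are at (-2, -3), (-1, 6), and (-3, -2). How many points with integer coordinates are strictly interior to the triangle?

Using the shoelace formula, 2A = |[(-2)·6 − (-1)·(-3)] + [(-1)·(-2) − (-3)·6] + [(-3)·(-3) − (-2)·(-2)]| = 10, so the area is 5.
Summing gcd(|Δx|,|Δy|) over the edges gives the boundary count: gcd(1,9) + gcd(2,8) + gcd(1,1) = 1+2+1 = 4.
Pick's theorem gives I = A − B/2 + 1 = 5 − 4/2 + 1 = 4.

4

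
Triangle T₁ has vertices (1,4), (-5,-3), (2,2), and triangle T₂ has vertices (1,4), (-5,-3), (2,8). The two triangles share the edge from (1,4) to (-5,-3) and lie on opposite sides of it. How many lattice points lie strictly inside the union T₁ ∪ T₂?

The union is the simple quadrilateral with vertices (1,4), (2,2), (-5,-3), (2,8) in order.
The shoelace formula gives twice the area as |[1·2 − 2·4] + [2·(-3) − (-5)·2] + [(-5)·8 − 2·(-3)] + [2·4 − 1·8]| = 36, so the area is 18.
Summing gcd(|Δx|,|Δy|) over the edges gives the boundary count: gcd(1,2) + gcd(7,5) + gcd(7,11) + gcd(1,4) = 1+1+1+1 = 4.
By Pick's theorem I = A − B/2 + 1 = 18 − 4/2 + 1 = 17.

17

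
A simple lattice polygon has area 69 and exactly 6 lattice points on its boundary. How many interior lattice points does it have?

From Pick's theorem, I = A − B/2 + 1 = 69 − 6/2 + 1 = 67.

67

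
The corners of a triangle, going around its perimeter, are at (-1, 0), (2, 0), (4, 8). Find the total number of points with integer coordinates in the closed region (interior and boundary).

Using the shoelace formula, 2A = |((-1)·0 − 2·0) + (2·8 − 4·0) + (4·0 − (-1)·8)| = 24, so the area is 12.
Along each edge there are gcd(|Δx|,|Δy|)+1 lattice points, so counting each shared vertex once the boundary has gcd(3,0) + gcd(2,8) + gcd(5,8) = 3+2+1 = 6.
Pick's theorem gives I = A − B/2 + 1 = 12 − 6/2 + 1 = 10, so the closed region contains I + B = 10 + 6 = 16 lattice points.

16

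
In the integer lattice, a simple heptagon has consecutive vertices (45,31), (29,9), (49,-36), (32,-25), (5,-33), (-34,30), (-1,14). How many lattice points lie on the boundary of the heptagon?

Summing gcd(|Δx|,|Δy|) over the edges gives the boundary count: gcd(16,22) + gcd(20,45) + gcd(17,11) + gcd(27,8) + gcd(39,63) + gcd(33,16) + gcd(46,17) = 2+5+1+1+3+1+1 = 14.

14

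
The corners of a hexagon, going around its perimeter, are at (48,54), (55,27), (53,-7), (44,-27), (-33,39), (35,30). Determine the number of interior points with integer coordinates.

2839

Using the shoelace formula, 2A = |(48·27 − 55·54) + (55·(-7) − 53·27) + (53·(-27) − 44·(-7)) + (44·39 − (-33)·(-27)) + ((-33)·30 − 35·39) + (35·54 − 48·30)| = 5693, so the area is 5693/2.
Summing gcd(|Δx|,|Δy|) over the edges gives the boundary count: gcd(7,27) + gcd(2,34) + gcd(9,20) + gcd(77,66) + gcd(68,9) + gcd(13,24) = 1+2+1+11+1+1 = 17.
By Pick's theorem A = I + B/2 − 1, so I = 5693/2 − 17/2 + 1 = 2839.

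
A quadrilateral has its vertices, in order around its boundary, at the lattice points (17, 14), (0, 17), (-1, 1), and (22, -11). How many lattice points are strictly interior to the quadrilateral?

392

By the shoelace formula, twice the signed area is |(17·17 − 0·14) + (0·1 − (-1)·17) + ((-1)·(-11) − 22·1) + (22·14 − 17·(-11))| = 790, so the area is 395.
Along each edge there are gcd(|Δx|,|Δy|)+1 lattice points, so counting each shared vertex once the boundary has gcd(17,3) + gcd(1,16) + gcd(23,12) + gcd(5,25) = 1+1+1+5 = 8.
Pick's theorem gives I = A − B/2 + 1 = 395 − 8/2 + 1 = 392.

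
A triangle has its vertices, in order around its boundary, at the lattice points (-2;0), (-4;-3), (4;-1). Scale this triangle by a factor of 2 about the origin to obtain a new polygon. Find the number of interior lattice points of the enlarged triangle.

37

By the shoelace formula, twice the signed area is |[(-2)·(-3) − (-4)·0] + [(-4)·(-1) − 4·(-3)] + [4·0 − (-2)·(-1)]| = 20, so the area is 10.
Along each edge there are gcd(|Δx|,|Δy|)+1 lattice points, so counting each shared vertex once the boundary has gcd(2,3) + gcd(8,2) + gcd(6,1) = 1+2+1 = 4.
Scaling by 2 multiplies the area by 2² = 4 (so the new area is 40) and multiplies the boundary lattice-point count by 2, giving 8.
By Pick's theorem, the interior count of the dilated polygon is 40 − 8/2 + 1 = 37.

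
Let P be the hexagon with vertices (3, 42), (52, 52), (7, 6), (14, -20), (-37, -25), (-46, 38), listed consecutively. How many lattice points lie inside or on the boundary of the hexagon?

Using the shoelace formula, 2A = |[3·52 − 52·42] + [52·6 − 7·52] + [7·(-20) − 14·6] + [14·(-25) − (-37)·(-20)] + [(-37)·38 − (-46)·(-25)] + [(-46)·42 − 3·38]| = 7996, so the area is 3998.
Summing gcd(|Δx|,|Δy|) over the edges gives the boundary count: gcd(49,10) + gcd(45,46) + gcd(7,26) + gcd(51,5) + gcd(9,63) + gcd(49,4) = 1+1+1+1+9+1 = 14.
Pick's theorem gives I = A − B/2 + 1 = 3998 − 14/2 + 1 = 3992, so the closed region contains I + B = 3992 + 14 = 4006 lattice points.

4006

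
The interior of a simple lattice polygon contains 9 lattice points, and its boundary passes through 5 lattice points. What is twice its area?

21

Pick's theorem states A = I + B/2 − 1, so A = 9 + 5/2 − 1 = 21/2.
Hence 2A = 21.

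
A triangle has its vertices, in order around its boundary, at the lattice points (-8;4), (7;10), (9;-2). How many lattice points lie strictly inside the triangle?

94

Using the shoelace formula, 2A = |[(-8)·10 − 7·4] + [7·(-2) − 9·10] + [9·4 − (-8)·(-2)]| = 192, so the area is 96.
Along each edge there are gcd(|Δx|,|Δy|)+1 lattice points, so counting each shared vertex once the boundary has gcd(15,6) + gcd(2,12) + gcd(17,6) = 3+2+1 = 6.
By Pick's theorem A = I + B/2 − 1, so I = 96 − 6/2 + 1 = 94.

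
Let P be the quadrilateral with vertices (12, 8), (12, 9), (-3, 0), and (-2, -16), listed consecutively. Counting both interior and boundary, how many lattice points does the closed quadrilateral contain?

Using the shoelace formula, 2A = |(12·9 − 12·8) + (12·0 − (-3)·9) + ((-3)·(-16) − (-2)·0) + ((-2)·8 − 12·(-16))| = 263, so the area is 263/2.
The number of boundary lattice points is Σ gcd(|Δx|,|Δy|) = gcd(0,1) + gcd(15,9) + gcd(1,16) + gcd(14,24) = 1+3+1+2 = 7.
Pick's theorem gives I = A − B/2 + 1 = 263/2 − 7/2 + 1 = 129, so the closed region contains I + B = 129 + 7 = 136 lattice points.

136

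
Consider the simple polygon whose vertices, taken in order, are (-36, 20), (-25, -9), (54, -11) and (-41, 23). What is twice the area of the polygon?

2384

Using the shoelace formula, 2A = |((-36)·(-9) − (-25)·20) + ((-25)·(-11) − 54·(-9)) + (54·23 − (-41)·(-11)) + ((-41)·20 − (-36)·23)| = 2384, so the area is 1192.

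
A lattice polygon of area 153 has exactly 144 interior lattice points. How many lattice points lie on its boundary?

Pick's theorem gives A = I + B/2 − 1, so B = 2(A − I + 1) = 2(153 − 144 + 1) = 20.

20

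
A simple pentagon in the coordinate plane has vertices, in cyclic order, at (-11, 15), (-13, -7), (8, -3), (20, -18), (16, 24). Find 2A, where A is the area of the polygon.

Using the shoelace formula, 2A = |((-11)·(-7) − (-13)·15) + ((-13)·(-3) − 8·(-7)) + (8·(-18) − 20·(-3)) + (20·24 − 16·(-18)) + (16·15 − (-11)·24)| = 1555, so the area is 1555/2.

1555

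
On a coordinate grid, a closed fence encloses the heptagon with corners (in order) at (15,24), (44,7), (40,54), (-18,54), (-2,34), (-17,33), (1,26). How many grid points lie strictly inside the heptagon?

The shoelace formula gives twice the area as |[15·7 − 44·24] + [44·54 − 40·7] + [40·54 − (-18)·54] + [(-18)·34 − (-2)·54] + [(-2)·33 − (-17)·34] + [(-17)·26 − 1·33] + [1·24 − 15·26]| = 3444, so the area is 1722.
Summing gcd(|Δx|,|Δy|) over the edges gives the boundary count: gcd(29,17) + gcd(4,47) + gcd(58,0) + gcd(16,20) + gcd(15,1) + gcd(18,7) + gcd(14,2) = 1+1+58+4+1+1+2 = 68.
Pick's theorem gives I = A − B/2 + 1 = 1722 − 68/2 + 1 = 1689.

1689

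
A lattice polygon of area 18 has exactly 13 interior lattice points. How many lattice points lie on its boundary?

12

Pick's theorem gives A = I + B/2 − 1, so B = 2(A − I + 1) = 2(18 − 13 + 1) = 12.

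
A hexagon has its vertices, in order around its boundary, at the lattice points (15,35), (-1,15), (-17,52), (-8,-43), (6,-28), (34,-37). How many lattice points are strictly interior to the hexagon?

The shoelace formula gives twice the area as |[15·15 − (-1)·35] + [(-1)·52 − (-17)·15] + [(-17)·(-43) − (-8)·52] + [(-8)·(-28) − 6·(-43)] + [6·(-37) − 34·(-28)] + [34·35 − 15·(-37)]| = 4567, so the area is 4567/2.
Along each edge there are gcd(|Δx|,|Δy|)+1 lattice points, so counting each shared vertex once the boundary has gcd(16,20) + gcd(16,37) + gcd(9,95) + gcd(14,15) + gcd(28,9) + gcd(19,72) = 4+1+1+1+1+1 = 9.
By Pick's theorem A = I + B/2 − 1, so I = 4567/2 − 9/2 + 1 = 2280.

2280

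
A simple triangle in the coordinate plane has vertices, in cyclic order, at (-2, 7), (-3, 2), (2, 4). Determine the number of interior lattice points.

The shoelace formula gives twice the area as |((-2)·2 − (-3)·7) + ((-3)·4 − 2·2) + (2·7 − (-2)·4)| = 23, so the area is 23/2.
Along each edge there are gcd(|Δx|,|Δy|)+1 lattice points, so counting each shared vertex once the boundary has gcd(1,5) + gcd(5,2) + gcd(4,3) = 1+1+1 = 3.
By Pick's theorem A = I + B/2 − 1, so I = 23/2 − 3/2 + 1 = 11.

11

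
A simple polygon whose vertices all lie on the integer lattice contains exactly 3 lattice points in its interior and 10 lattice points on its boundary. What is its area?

Pick's theorem states A = I + B/2 − 1, so A = 3 + 10/2 − 1 = 7.

7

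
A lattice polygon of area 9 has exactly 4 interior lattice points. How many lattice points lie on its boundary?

Pick's theorem gives A = I + B/2 − 1, so B = 2(A − I + 1) = 2(9 − 4 + 1) = 12.

12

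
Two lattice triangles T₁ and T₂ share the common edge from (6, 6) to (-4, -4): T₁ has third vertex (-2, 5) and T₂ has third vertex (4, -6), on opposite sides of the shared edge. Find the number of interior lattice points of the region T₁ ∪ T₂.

83

The union is the simple quadrilateral with vertices (6, 6), (-2, 5), (-4, -4), (4, -6) in order.
Using the shoelace formula, 2A = |[6·5 − (-2)·6] + [(-2)·(-4) − (-4)·5] + [(-4)·(-6) − 4·(-4)] + [4·6 − 6·(-6)]| = 170, so the area is 85.
The number of boundary lattice points is Σ gcd(|Δx|,|Δy|) = gcd(8,1) + gcd(2,9) + gcd(8,2) + gcd(2,12) = 1+1+2+2 = 6.
By Pick's theorem I = A − B/2 + 1 = 85 − 6/2 + 1 = 83.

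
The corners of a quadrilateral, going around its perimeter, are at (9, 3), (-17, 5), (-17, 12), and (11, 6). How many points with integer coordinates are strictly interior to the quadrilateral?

134

Using the shoelace formula, 2A = |[9·5 − (-17)·3] + [(-17)·12 − (-17)·5] + [(-17)·6 − 11·12] + [11·3 − 9·6]| = 278, so the area is 139.
The number of boundary lattice points is Σ gcd(|Δx|,|Δy|) = gcd(26,2) + gcd(0,7) + gcd(28,6) + gcd(2,3) = 2+7+2+1 = 12.
By Pick's theorem A = I + B/2 − 1, so I = 139 − 12/2 + 1 = 134.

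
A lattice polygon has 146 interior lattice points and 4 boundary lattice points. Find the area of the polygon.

Pick's theorem states A = I + B/2 − 1, so A = 146 + 4/2 − 1 = 147.

147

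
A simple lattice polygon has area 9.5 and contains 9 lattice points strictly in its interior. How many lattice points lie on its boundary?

Pick's theorem gives A = I + B/2 − 1, so B = 2(A − I + 1) = 2(9.5 − 9 + 1) = 3.

3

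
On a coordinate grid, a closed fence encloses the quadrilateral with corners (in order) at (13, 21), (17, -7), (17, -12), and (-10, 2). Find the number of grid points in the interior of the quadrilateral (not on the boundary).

Using the shoelace formula, 2A = |(13·(-7) − 17·21) + (17·(-12) − 17·(-7)) + (17·2 − (-10)·(-12)) + ((-10)·21 − 13·2)| = 855, so the area is 427.5.
Along each edge there are gcd(|Δx|,|Δy|)+1 lattice points, so counting each shared vertex once the boundary has gcd(4,28) + gcd(0,5) + gcd(27,14) + gcd(23,19) = 4+5+1+1 = 11.
By Pick's theorem A = I + B/2 − 1, so I = 427.5 − 11/2 + 1 = 423.

423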